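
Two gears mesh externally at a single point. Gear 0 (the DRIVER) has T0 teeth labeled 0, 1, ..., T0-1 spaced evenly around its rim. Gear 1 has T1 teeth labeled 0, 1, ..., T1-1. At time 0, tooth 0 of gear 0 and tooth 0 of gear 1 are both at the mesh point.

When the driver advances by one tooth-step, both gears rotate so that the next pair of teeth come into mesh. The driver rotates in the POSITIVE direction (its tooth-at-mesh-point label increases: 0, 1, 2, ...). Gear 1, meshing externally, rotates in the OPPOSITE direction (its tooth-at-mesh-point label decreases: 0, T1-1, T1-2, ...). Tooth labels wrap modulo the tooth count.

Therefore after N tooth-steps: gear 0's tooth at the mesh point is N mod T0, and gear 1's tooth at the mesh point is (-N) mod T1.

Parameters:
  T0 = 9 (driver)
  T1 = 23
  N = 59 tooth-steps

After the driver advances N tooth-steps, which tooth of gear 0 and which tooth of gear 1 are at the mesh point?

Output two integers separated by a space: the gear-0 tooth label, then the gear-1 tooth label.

Answer: 5 10

Derivation:
Gear 0 (driver, T0=9): tooth at mesh = N mod T0
  59 = 6 * 9 + 5, so 59 mod 9 = 5
  gear 0 tooth = 5
Gear 1 (driven, T1=23): tooth at mesh = (-N) mod T1
  59 = 2 * 23 + 13, so 59 mod 23 = 13
  (-59) mod 23 = (-13) mod 23 = 23 - 13 = 10
Mesh after 59 steps: gear-0 tooth 5 meets gear-1 tooth 10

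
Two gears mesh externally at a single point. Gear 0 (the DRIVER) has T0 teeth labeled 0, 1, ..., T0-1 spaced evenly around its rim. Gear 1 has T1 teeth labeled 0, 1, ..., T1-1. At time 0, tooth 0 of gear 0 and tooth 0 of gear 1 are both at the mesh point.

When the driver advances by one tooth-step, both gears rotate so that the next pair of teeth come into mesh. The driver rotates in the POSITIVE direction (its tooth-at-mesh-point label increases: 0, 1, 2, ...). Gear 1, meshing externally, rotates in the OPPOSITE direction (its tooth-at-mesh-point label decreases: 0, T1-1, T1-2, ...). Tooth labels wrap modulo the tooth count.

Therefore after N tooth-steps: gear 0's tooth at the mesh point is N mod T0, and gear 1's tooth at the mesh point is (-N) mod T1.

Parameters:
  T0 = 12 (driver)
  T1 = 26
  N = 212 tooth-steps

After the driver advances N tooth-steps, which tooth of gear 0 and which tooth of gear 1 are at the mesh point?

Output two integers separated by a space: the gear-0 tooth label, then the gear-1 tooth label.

Gear 0 (driver, T0=12): tooth at mesh = N mod T0
  212 = 17 * 12 + 8, so 212 mod 12 = 8
  gear 0 tooth = 8
Gear 1 (driven, T1=26): tooth at mesh = (-N) mod T1
  212 = 8 * 26 + 4, so 212 mod 26 = 4
  (-212) mod 26 = (-4) mod 26 = 26 - 4 = 22
Mesh after 212 steps: gear-0 tooth 8 meets gear-1 tooth 22

Answer: 8 22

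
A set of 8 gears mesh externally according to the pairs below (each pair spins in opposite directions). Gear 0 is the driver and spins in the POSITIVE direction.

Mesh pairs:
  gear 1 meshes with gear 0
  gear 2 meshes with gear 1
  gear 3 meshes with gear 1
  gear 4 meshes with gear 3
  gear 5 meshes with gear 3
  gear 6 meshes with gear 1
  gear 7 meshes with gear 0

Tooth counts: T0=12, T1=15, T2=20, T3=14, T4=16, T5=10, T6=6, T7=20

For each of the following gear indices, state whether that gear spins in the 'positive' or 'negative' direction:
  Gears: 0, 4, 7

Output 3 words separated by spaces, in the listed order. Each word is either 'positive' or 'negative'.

Gear 0 (driver): positive (depth 0)
  gear 1: meshes with gear 0 -> depth 1 -> negative (opposite of gear 0)
  gear 2: meshes with gear 1 -> depth 2 -> positive (opposite of gear 1)
  gear 3: meshes with gear 1 -> depth 2 -> positive (opposite of gear 1)
  gear 4: meshes with gear 3 -> depth 3 -> negative (opposite of gear 3)
  gear 5: meshes with gear 3 -> depth 3 -> negative (opposite of gear 3)
  gear 6: meshes with gear 1 -> depth 2 -> positive (opposite of gear 1)
  gear 7: meshes with gear 0 -> depth 1 -> negative (opposite of gear 0)
Queried indices 0, 4, 7 -> positive, negative, negative

Answer: positive negative negative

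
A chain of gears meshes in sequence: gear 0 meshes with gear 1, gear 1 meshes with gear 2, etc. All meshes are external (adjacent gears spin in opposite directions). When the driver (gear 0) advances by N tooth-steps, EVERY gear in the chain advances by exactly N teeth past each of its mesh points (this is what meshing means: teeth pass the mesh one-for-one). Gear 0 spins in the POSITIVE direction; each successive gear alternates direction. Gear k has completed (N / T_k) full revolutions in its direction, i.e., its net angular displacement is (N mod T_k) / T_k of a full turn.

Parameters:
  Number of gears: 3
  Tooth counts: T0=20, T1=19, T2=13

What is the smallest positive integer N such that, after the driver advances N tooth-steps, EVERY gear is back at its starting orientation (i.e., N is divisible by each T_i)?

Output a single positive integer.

Gear k returns to start when N is a multiple of T_k.
All gears at start simultaneously when N is a common multiple of [20, 19, 13]; the smallest such N is lcm(20, 19, 13).
Start: lcm = T0 = 20
Fold in T1=19: gcd(20, 19) = 1; lcm(20, 19) = 20 * 19 / 1 = 380 / 1 = 380
Fold in T2=13: gcd(380, 13) = 1; lcm(380, 13) = 380 * 13 / 1 = 4940 / 1 = 4940
Full cycle length = 4940

Answer: 4940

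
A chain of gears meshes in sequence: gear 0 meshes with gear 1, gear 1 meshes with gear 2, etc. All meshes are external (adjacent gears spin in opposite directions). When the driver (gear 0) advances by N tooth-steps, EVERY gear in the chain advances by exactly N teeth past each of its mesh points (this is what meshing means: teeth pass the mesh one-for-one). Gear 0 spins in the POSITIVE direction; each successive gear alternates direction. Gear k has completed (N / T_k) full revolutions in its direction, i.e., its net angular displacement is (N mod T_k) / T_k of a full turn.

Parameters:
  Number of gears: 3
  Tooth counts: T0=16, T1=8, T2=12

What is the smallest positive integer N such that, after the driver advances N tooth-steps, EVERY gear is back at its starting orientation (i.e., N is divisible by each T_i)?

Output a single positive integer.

Gear k returns to start when N is a multiple of T_k.
All gears at start simultaneously when N is a common multiple of [16, 8, 12]; the smallest such N is lcm(16, 8, 12).
Start: lcm = T0 = 16
Fold in T1=8: gcd(16, 8) = 8; lcm(16, 8) = 16 * 8 / 8 = 128 / 8 = 16
Fold in T2=12: gcd(16, 12) = 4; lcm(16, 12) = 16 * 12 / 4 = 192 / 4 = 48
Full cycle length = 48

Answer: 48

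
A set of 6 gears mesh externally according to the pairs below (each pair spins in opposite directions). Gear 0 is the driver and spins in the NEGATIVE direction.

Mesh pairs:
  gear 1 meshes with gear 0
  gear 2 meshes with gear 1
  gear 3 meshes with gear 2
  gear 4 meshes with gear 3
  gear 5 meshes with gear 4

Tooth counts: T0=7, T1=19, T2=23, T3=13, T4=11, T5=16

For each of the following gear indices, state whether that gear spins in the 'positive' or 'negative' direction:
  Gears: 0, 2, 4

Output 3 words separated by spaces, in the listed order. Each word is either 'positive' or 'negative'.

Gear 0 (driver): negative (depth 0)
  gear 1: meshes with gear 0 -> depth 1 -> positive (opposite of gear 0)
  gear 2: meshes with gear 1 -> depth 2 -> negative (opposite of gear 1)
  gear 3: meshes with gear 2 -> depth 3 -> positive (opposite of gear 2)
  gear 4: meshes with gear 3 -> depth 4 -> negative (opposite of gear 3)
  gear 5: meshes with gear 4 -> depth 5 -> positive (opposite of gear 4)
Queried indices 0, 2, 4 -> negative, negative, negative

Answer: negative negative negative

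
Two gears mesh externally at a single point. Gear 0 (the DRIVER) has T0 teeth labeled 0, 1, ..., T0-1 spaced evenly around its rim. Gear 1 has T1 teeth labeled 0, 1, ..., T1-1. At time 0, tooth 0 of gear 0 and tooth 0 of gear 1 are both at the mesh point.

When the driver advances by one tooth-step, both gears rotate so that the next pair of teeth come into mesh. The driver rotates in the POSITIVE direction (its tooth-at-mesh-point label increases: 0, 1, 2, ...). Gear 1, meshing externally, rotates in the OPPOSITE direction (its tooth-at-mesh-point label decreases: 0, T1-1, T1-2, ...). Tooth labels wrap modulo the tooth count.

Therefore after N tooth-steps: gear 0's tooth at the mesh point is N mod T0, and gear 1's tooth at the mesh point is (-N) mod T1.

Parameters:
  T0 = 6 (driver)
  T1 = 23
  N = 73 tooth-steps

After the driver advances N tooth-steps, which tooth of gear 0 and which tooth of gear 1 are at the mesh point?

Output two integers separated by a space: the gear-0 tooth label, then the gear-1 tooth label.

Gear 0 (driver, T0=6): tooth at mesh = N mod T0
  73 = 12 * 6 + 1, so 73 mod 6 = 1
  gear 0 tooth = 1
Gear 1 (driven, T1=23): tooth at mesh = (-N) mod T1
  73 = 3 * 23 + 4, so 73 mod 23 = 4
  (-73) mod 23 = (-4) mod 23 = 23 - 4 = 19
Mesh after 73 steps: gear-0 tooth 1 meets gear-1 tooth 19

Answer: 1 19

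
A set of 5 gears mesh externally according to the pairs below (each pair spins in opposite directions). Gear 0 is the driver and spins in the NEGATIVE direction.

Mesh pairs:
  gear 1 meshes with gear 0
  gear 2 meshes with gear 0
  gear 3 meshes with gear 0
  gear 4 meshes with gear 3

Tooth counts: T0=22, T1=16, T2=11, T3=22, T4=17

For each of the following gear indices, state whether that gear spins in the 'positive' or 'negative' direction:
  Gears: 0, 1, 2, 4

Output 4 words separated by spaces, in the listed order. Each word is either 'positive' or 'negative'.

Answer: negative positive positive negative

Derivation:
Gear 0 (driver): negative (depth 0)
  gear 1: meshes with gear 0 -> depth 1 -> positive (opposite of gear 0)
  gear 2: meshes with gear 0 -> depth 1 -> positive (opposite of gear 0)
  gear 3: meshes with gear 0 -> depth 1 -> positive (opposite of gear 0)
  gear 4: meshes with gear 3 -> depth 2 -> negative (opposite of gear 3)
Queried indices 0, 1, 2, 4 -> negative, positive, positive, negative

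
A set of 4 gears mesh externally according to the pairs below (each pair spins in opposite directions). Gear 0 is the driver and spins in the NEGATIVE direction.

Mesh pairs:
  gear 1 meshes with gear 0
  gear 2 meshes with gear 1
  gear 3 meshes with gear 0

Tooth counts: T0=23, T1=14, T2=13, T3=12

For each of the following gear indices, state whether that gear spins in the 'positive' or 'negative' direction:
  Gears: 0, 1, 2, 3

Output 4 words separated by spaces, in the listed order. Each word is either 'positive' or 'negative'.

Gear 0 (driver): negative (depth 0)
  gear 1: meshes with gear 0 -> depth 1 -> positive (opposite of gear 0)
  gear 2: meshes with gear 1 -> depth 2 -> negative (opposite of gear 1)
  gear 3: meshes with gear 0 -> depth 1 -> positive (opposite of gear 0)
Queried indices 0, 1, 2, 3 -> negative, positive, negative, positive

Answer: negative positive negative positive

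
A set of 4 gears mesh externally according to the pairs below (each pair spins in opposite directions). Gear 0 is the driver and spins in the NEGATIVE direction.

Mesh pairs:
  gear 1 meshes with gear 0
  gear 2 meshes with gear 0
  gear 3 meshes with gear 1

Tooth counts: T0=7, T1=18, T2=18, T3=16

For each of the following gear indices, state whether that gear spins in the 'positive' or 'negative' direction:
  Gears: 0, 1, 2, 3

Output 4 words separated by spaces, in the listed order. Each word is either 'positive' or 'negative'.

Gear 0 (driver): negative (depth 0)
  gear 1: meshes with gear 0 -> depth 1 -> positive (opposite of gear 0)
  gear 2: meshes with gear 0 -> depth 1 -> positive (opposite of gear 0)
  gear 3: meshes with gear 1 -> depth 2 -> negative (opposite of gear 1)
Queried indices 0, 1, 2, 3 -> negative, positive, positive, negative

Answer: negative positive positive negative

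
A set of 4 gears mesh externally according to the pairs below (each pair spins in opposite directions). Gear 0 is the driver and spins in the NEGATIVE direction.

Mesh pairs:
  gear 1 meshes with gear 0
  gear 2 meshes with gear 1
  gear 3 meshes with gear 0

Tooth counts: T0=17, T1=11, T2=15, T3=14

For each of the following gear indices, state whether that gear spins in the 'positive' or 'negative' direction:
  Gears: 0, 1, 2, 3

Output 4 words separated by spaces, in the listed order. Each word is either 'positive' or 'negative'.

Gear 0 (driver): negative (depth 0)
  gear 1: meshes with gear 0 -> depth 1 -> positive (opposite of gear 0)
  gear 2: meshes with gear 1 -> depth 2 -> negative (opposite of gear 1)
  gear 3: meshes with gear 0 -> depth 1 -> positive (opposite of gear 0)
Queried indices 0, 1, 2, 3 -> negative, positive, negative, positive

Answer: negative positive negative positive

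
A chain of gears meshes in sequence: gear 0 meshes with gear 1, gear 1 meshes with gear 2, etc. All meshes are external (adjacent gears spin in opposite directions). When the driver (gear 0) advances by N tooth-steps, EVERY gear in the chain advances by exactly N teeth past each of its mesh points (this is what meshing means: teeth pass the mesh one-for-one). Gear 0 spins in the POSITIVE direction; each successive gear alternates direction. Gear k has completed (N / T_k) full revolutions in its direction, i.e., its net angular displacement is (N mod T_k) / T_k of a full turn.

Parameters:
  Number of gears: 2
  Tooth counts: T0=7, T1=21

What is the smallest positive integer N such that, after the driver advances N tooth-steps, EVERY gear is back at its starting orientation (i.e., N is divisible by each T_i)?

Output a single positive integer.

Answer: 21

Derivation:
Gear k returns to start when N is a multiple of T_k.
All gears at start simultaneously when N is a common multiple of [7, 21]; the smallest such N is lcm(7, 21).
Start: lcm = T0 = 7
Fold in T1=21: gcd(7, 21) = 7; lcm(7, 21) = 7 * 21 / 7 = 147 / 7 = 21
Full cycle length = 21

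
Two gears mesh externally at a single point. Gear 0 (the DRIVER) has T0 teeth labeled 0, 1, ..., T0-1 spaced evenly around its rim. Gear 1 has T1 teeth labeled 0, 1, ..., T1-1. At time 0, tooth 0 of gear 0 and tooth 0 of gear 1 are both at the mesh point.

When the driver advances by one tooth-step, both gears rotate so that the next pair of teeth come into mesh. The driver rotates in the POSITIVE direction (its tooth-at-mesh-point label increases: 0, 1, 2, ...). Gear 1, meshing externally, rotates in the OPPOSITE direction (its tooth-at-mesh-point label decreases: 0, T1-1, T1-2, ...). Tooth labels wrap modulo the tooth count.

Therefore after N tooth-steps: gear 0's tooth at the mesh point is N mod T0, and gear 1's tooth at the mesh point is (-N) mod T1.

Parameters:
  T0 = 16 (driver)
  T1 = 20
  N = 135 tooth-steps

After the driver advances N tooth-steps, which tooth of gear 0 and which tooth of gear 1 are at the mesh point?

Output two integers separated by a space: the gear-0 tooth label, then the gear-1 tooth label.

Answer: 7 5

Derivation:
Gear 0 (driver, T0=16): tooth at mesh = N mod T0
  135 = 8 * 16 + 7, so 135 mod 16 = 7
  gear 0 tooth = 7
Gear 1 (driven, T1=20): tooth at mesh = (-N) mod T1
  135 = 6 * 20 + 15, so 135 mod 20 = 15
  (-135) mod 20 = (-15) mod 20 = 20 - 15 = 5
Mesh after 135 steps: gear-0 tooth 7 meets gear-1 tooth 5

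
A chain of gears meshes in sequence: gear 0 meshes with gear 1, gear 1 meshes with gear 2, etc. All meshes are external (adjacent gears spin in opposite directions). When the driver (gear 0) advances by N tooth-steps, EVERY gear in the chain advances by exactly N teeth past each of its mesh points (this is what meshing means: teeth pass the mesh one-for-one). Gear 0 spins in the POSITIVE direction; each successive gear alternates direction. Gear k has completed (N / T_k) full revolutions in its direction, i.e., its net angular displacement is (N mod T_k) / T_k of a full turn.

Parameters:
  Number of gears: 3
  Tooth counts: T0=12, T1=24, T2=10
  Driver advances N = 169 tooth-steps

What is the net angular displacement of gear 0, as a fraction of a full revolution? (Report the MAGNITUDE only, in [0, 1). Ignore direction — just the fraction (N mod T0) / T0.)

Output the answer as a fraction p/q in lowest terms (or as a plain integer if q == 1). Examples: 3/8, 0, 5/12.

Answer: 1/12

Derivation:
Chain of 3 gears, tooth counts: [12, 24, 10]
  gear 0: T0=12, direction=positive, advance = 169 mod 12 = 1 teeth = 1/12 turn
  gear 1: T1=24, direction=negative, advance = 169 mod 24 = 1 teeth = 1/24 turn
  gear 2: T2=10, direction=positive, advance = 169 mod 10 = 9 teeth = 9/10 turn
Gear 0: 169 mod 12 = 1
Fraction = 1 / 12 = 1/12 (gcd(1,12)=1) = 1/12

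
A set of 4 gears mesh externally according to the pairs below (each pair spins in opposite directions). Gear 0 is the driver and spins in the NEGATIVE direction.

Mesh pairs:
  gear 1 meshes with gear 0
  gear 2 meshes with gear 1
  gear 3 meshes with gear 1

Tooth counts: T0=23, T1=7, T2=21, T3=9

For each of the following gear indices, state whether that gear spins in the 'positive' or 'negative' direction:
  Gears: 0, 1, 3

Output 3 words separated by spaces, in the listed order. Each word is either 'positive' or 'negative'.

Gear 0 (driver): negative (depth 0)
  gear 1: meshes with gear 0 -> depth 1 -> positive (opposite of gear 0)
  gear 2: meshes with gear 1 -> depth 2 -> negative (opposite of gear 1)
  gear 3: meshes with gear 1 -> depth 2 -> negative (opposite of gear 1)
Queried indices 0, 1, 3 -> negative, positive, negative

Answer: negative positive negative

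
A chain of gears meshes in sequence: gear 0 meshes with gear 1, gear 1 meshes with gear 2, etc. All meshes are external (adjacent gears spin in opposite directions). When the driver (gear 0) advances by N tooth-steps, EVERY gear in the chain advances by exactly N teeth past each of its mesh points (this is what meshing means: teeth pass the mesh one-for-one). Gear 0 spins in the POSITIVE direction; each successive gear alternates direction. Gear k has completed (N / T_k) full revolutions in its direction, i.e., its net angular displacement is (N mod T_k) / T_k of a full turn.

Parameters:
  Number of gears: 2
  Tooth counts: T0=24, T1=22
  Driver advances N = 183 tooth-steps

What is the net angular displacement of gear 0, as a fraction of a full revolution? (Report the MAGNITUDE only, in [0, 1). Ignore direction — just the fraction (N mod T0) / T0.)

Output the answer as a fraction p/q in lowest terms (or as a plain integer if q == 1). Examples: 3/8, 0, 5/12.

Answer: 5/8

Derivation:
Chain of 2 gears, tooth counts: [24, 22]
  gear 0: T0=24, direction=positive, advance = 183 mod 24 = 15 teeth = 15/24 turn
  gear 1: T1=22, direction=negative, advance = 183 mod 22 = 7 teeth = 7/22 turn
Gear 0: 183 mod 24 = 15
Fraction = 15 / 24 = 5/8 (gcd(15,24)=3) = 5/8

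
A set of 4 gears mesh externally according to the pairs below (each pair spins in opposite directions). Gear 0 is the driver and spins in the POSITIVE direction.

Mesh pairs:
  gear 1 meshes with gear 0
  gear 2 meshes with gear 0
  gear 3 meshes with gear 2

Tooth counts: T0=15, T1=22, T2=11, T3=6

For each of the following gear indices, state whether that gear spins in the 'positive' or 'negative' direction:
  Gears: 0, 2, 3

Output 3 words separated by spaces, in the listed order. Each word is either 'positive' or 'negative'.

Answer: positive negative positive

Derivation:
Gear 0 (driver): positive (depth 0)
  gear 1: meshes with gear 0 -> depth 1 -> negative (opposite of gear 0)
  gear 2: meshes with gear 0 -> depth 1 -> negative (opposite of gear 0)
  gear 3: meshes with gear 2 -> depth 2 -> positive (opposite of gear 2)
Queried indices 0, 2, 3 -> positive, negative, positive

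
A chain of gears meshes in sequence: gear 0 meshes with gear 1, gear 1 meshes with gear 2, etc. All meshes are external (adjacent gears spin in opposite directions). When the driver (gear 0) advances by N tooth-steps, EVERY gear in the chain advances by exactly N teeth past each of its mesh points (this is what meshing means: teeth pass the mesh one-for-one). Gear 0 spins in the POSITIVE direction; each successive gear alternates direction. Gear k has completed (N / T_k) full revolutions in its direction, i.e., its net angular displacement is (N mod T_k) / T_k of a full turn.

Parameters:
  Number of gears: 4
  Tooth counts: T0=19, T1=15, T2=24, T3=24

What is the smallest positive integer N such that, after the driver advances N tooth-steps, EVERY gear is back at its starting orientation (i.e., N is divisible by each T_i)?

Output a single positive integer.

Answer: 2280

Derivation:
Gear k returns to start when N is a multiple of T_k.
All gears at start simultaneously when N is a common multiple of [19, 15, 24, 24]; the smallest such N is lcm(19, 15, 24, 24).
Start: lcm = T0 = 19
Fold in T1=15: gcd(19, 15) = 1; lcm(19, 15) = 19 * 15 / 1 = 285 / 1 = 285
Fold in T2=24: gcd(285, 24) = 3; lcm(285, 24) = 285 * 24 / 3 = 6840 / 3 = 2280
Fold in T3=24: gcd(2280, 24) = 24; lcm(2280, 24) = 2280 * 24 / 24 = 54720 / 24 = 2280
Full cycle length = 2280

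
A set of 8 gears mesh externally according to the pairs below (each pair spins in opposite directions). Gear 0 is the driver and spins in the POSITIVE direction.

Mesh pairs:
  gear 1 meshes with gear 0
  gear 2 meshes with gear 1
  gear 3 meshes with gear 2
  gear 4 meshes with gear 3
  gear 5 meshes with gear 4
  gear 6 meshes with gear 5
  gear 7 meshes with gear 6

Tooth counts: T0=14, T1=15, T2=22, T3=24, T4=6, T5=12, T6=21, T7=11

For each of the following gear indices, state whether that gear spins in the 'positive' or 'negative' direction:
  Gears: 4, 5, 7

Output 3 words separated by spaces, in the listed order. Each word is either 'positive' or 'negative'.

Answer: positive negative negative

Derivation:
Gear 0 (driver): positive (depth 0)
  gear 1: meshes with gear 0 -> depth 1 -> negative (opposite of gear 0)
  gear 2: meshes with gear 1 -> depth 2 -> positive (opposite of gear 1)
  gear 3: meshes with gear 2 -> depth 3 -> negative (opposite of gear 2)
  gear 4: meshes with gear 3 -> depth 4 -> positive (opposite of gear 3)
  gear 5: meshes with gear 4 -> depth 5 -> negative (opposite of gear 4)
  gear 6: meshes with gear 5 -> depth 6 -> positive (opposite of gear 5)
  gear 7: meshes with gear 6 -> depth 7 -> negative (opposite of gear 6)
Queried indices 4, 5, 7 -> positive, negative, negative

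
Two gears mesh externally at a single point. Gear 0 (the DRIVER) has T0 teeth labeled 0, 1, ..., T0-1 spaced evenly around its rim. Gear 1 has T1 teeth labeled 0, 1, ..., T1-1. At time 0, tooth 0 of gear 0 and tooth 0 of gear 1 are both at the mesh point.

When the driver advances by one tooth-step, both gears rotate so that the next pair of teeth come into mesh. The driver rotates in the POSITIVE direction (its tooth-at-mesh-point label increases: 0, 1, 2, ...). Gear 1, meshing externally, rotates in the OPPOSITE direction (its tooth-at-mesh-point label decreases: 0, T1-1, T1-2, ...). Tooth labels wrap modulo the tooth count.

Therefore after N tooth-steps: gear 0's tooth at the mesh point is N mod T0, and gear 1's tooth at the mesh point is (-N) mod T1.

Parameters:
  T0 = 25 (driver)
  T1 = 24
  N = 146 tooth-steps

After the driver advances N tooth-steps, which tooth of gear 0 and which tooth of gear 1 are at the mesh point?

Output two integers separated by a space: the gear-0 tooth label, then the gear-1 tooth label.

Gear 0 (driver, T0=25): tooth at mesh = N mod T0
  146 = 5 * 25 + 21, so 146 mod 25 = 21
  gear 0 tooth = 21
Gear 1 (driven, T1=24): tooth at mesh = (-N) mod T1
  146 = 6 * 24 + 2, so 146 mod 24 = 2
  (-146) mod 24 = (-2) mod 24 = 24 - 2 = 22
Mesh after 146 steps: gear-0 tooth 21 meets gear-1 tooth 22

Answer: 21 22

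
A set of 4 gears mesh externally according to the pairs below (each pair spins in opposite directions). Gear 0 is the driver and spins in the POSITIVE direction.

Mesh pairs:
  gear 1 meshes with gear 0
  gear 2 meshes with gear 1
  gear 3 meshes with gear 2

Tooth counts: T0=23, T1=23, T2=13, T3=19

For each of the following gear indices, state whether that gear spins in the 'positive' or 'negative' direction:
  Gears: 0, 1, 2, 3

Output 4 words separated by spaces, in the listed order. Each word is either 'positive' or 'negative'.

Gear 0 (driver): positive (depth 0)
  gear 1: meshes with gear 0 -> depth 1 -> negative (opposite of gear 0)
  gear 2: meshes with gear 1 -> depth 2 -> positive (opposite of gear 1)
  gear 3: meshes with gear 2 -> depth 3 -> negative (opposite of gear 2)
Queried indices 0, 1, 2, 3 -> positive, negative, positive, negative

Answer: positive negative positive negative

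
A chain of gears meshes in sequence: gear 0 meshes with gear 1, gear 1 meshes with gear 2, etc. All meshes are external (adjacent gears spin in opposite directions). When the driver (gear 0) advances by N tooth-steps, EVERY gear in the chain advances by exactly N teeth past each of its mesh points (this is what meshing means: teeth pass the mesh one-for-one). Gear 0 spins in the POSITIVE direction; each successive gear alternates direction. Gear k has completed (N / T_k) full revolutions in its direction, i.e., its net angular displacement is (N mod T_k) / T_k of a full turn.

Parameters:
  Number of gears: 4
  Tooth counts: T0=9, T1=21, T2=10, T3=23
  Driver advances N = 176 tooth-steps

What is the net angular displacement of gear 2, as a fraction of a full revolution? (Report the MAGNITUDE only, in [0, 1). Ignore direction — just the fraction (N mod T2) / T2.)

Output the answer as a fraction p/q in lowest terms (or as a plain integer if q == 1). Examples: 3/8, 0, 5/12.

Chain of 4 gears, tooth counts: [9, 21, 10, 23]
  gear 0: T0=9, direction=positive, advance = 176 mod 9 = 5 teeth = 5/9 turn
  gear 1: T1=21, direction=negative, advance = 176 mod 21 = 8 teeth = 8/21 turn
  gear 2: T2=10, direction=positive, advance = 176 mod 10 = 6 teeth = 6/10 turn
  gear 3: T3=23, direction=negative, advance = 176 mod 23 = 15 teeth = 15/23 turn
Gear 2: 176 mod 10 = 6
Fraction = 6 / 10 = 3/5 (gcd(6,10)=2) = 3/5

Answer: 3/5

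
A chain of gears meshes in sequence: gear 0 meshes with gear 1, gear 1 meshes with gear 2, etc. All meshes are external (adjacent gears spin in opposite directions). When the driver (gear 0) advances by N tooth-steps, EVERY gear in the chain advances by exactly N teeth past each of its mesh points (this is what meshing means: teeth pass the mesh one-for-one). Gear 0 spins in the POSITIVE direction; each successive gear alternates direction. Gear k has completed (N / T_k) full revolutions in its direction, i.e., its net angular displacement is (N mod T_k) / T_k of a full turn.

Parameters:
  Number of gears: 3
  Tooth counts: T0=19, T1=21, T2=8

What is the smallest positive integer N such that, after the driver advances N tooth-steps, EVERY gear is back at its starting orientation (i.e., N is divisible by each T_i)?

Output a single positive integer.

Answer: 3192

Derivation:
Gear k returns to start when N is a multiple of T_k.
All gears at start simultaneously when N is a common multiple of [19, 21, 8]; the smallest such N is lcm(19, 21, 8).
Start: lcm = T0 = 19
Fold in T1=21: gcd(19, 21) = 1; lcm(19, 21) = 19 * 21 / 1 = 399 / 1 = 399
Fold in T2=8: gcd(399, 8) = 1; lcm(399, 8) = 399 * 8 / 1 = 3192 / 1 = 3192
Full cycle length = 3192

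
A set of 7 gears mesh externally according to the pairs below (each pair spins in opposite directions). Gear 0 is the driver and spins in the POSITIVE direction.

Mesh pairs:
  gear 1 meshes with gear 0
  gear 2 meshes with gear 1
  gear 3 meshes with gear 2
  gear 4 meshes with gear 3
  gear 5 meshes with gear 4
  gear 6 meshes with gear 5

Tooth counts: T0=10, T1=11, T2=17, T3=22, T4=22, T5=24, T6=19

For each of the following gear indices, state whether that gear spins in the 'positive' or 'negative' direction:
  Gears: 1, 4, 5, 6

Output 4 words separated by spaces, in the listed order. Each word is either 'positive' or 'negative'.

Gear 0 (driver): positive (depth 0)
  gear 1: meshes with gear 0 -> depth 1 -> negative (opposite of gear 0)
  gear 2: meshes with gear 1 -> depth 2 -> positive (opposite of gear 1)
  gear 3: meshes with gear 2 -> depth 3 -> negative (opposite of gear 2)
  gear 4: meshes with gear 3 -> depth 4 -> positive (opposite of gear 3)
  gear 5: meshes with gear 4 -> depth 5 -> negative (opposite of gear 4)
  gear 6: meshes with gear 5 -> depth 6 -> positive (opposite of gear 5)
Queried indices 1, 4, 5, 6 -> negative, positive, negative, positive

Answer: negative positive negative positive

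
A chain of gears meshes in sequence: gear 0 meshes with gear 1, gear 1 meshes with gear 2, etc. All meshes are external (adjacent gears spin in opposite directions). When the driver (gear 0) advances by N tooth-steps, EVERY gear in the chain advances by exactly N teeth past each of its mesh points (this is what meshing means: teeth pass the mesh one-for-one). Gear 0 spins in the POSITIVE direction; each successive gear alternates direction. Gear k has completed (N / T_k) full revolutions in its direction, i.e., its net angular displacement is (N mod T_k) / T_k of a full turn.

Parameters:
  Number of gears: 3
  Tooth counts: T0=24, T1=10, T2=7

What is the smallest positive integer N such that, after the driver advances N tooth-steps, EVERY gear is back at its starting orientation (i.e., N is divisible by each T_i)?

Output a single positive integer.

Answer: 840

Derivation:
Gear k returns to start when N is a multiple of T_k.
All gears at start simultaneously when N is a common multiple of [24, 10, 7]; the smallest such N is lcm(24, 10, 7).
Start: lcm = T0 = 24
Fold in T1=10: gcd(24, 10) = 2; lcm(24, 10) = 24 * 10 / 2 = 240 / 2 = 120
Fold in T2=7: gcd(120, 7) = 1; lcm(120, 7) = 120 * 7 / 1 = 840 / 1 = 840
Full cycle length = 840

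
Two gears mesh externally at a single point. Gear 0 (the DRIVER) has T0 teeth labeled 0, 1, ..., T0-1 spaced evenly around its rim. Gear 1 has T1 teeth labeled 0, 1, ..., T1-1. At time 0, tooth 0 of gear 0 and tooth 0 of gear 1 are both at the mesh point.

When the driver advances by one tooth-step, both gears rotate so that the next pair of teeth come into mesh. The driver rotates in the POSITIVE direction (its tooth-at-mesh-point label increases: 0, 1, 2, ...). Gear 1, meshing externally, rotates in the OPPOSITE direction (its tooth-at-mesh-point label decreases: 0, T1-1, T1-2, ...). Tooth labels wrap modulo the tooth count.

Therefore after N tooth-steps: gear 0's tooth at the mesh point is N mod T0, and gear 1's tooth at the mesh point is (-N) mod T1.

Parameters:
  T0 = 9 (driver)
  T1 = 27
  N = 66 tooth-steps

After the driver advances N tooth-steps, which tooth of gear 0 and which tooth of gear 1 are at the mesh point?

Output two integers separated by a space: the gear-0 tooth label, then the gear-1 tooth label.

Gear 0 (driver, T0=9): tooth at mesh = N mod T0
  66 = 7 * 9 + 3, so 66 mod 9 = 3
  gear 0 tooth = 3
Gear 1 (driven, T1=27): tooth at mesh = (-N) mod T1
  66 = 2 * 27 + 12, so 66 mod 27 = 12
  (-66) mod 27 = (-12) mod 27 = 27 - 12 = 15
Mesh after 66 steps: gear-0 tooth 3 meets gear-1 tooth 15

Answer: 3 15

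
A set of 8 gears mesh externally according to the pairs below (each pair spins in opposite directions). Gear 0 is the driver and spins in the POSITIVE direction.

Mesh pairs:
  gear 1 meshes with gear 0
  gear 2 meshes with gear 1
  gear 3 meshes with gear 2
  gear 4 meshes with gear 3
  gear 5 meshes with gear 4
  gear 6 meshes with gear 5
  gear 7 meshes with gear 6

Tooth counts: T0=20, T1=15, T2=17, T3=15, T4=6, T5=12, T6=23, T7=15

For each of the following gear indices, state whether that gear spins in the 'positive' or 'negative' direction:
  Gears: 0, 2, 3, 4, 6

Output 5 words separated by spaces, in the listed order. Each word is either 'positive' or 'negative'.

Gear 0 (driver): positive (depth 0)
  gear 1: meshes with gear 0 -> depth 1 -> negative (opposite of gear 0)
  gear 2: meshes with gear 1 -> depth 2 -> positive (opposite of gear 1)
  gear 3: meshes with gear 2 -> depth 3 -> negative (opposite of gear 2)
  gear 4: meshes with gear 3 -> depth 4 -> positive (opposite of gear 3)
  gear 5: meshes with gear 4 -> depth 5 -> negative (opposite of gear 4)
  gear 6: meshes with gear 5 -> depth 6 -> positive (opposite of gear 5)
  gear 7: meshes with gear 6 -> depth 7 -> negative (opposite of gear 6)
Queried indices 0, 2, 3, 4, 6 -> positive, positive, negative, positive, positive

Answer: positive positive negative positive positive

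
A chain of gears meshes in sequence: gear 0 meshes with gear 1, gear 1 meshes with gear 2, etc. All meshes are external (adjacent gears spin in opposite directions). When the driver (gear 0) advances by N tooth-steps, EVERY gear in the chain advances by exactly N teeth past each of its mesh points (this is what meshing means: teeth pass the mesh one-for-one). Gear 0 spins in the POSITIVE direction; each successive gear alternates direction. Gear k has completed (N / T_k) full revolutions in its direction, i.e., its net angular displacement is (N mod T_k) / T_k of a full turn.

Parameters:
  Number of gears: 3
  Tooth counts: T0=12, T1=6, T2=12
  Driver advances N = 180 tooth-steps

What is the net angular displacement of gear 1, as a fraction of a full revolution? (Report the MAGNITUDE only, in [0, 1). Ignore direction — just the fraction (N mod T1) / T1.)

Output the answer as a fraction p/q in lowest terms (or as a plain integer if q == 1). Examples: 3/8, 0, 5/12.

Answer: 0

Derivation:
Chain of 3 gears, tooth counts: [12, 6, 12]
  gear 0: T0=12, direction=positive, advance = 180 mod 12 = 0 teeth = 0/12 turn
  gear 1: T1=6, direction=negative, advance = 180 mod 6 = 0 teeth = 0/6 turn
  gear 2: T2=12, direction=positive, advance = 180 mod 12 = 0 teeth = 0/12 turn
Gear 1: 180 mod 6 = 0
Fraction = 0 / 6 = 0/1 (gcd(0,6)=6) = 0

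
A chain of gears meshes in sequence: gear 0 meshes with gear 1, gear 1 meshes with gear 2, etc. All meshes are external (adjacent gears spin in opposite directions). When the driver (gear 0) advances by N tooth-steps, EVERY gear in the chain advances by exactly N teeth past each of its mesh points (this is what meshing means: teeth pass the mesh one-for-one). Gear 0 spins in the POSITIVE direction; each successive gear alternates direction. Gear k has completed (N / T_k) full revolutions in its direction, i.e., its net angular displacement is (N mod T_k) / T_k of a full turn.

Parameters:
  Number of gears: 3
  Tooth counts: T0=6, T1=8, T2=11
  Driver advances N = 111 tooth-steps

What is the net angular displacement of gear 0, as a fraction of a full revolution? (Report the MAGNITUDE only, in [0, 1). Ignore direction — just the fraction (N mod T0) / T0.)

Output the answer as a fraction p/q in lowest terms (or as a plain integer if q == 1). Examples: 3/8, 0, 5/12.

Chain of 3 gears, tooth counts: [6, 8, 11]
  gear 0: T0=6, direction=positive, advance = 111 mod 6 = 3 teeth = 3/6 turn
  gear 1: T1=8, direction=negative, advance = 111 mod 8 = 7 teeth = 7/8 turn
  gear 2: T2=11, direction=positive, advance = 111 mod 11 = 1 teeth = 1/11 turn
Gear 0: 111 mod 6 = 3
Fraction = 3 / 6 = 1/2 (gcd(3,6)=3) = 1/2

Answer: 1/2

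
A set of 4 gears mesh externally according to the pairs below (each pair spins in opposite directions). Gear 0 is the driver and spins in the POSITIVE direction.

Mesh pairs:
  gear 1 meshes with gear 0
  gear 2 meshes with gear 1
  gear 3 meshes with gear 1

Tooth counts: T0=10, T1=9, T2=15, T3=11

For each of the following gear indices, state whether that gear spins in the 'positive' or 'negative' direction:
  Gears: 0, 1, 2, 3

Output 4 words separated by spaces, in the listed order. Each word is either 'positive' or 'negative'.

Answer: positive negative positive positive

Derivation:
Gear 0 (driver): positive (depth 0)
  gear 1: meshes with gear 0 -> depth 1 -> negative (opposite of gear 0)
  gear 2: meshes with gear 1 -> depth 2 -> positive (opposite of gear 1)
  gear 3: meshes with gear 1 -> depth 2 -> positive (opposite of gear 1)
Queried indices 0, 1, 2, 3 -> positive, negative, positive, positive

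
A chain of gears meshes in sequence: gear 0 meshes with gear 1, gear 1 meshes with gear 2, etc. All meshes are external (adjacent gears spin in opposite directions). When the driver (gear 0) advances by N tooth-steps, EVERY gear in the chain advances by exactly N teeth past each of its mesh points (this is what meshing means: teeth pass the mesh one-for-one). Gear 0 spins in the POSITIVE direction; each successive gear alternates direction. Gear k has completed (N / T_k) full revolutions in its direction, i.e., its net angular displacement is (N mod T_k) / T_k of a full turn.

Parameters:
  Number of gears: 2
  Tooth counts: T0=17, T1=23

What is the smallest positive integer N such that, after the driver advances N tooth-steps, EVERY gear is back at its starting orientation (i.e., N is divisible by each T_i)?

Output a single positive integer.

Gear k returns to start when N is a multiple of T_k.
All gears at start simultaneously when N is a common multiple of [17, 23]; the smallest such N is lcm(17, 23).
Start: lcm = T0 = 17
Fold in T1=23: gcd(17, 23) = 1; lcm(17, 23) = 17 * 23 / 1 = 391 / 1 = 391
Full cycle length = 391

Answer: 391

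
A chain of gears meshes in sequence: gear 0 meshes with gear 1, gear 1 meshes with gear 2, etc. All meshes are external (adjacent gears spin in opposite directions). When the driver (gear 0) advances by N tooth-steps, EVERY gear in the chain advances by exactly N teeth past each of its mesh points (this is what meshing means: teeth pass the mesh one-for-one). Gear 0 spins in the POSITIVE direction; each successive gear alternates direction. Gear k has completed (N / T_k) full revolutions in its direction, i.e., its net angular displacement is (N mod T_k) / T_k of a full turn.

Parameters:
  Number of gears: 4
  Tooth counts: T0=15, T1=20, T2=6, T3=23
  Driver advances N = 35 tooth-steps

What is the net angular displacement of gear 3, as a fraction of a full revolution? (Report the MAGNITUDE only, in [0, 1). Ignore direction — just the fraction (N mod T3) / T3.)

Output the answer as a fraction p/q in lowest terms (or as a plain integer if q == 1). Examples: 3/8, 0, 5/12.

Chain of 4 gears, tooth counts: [15, 20, 6, 23]
  gear 0: T0=15, direction=positive, advance = 35 mod 15 = 5 teeth = 5/15 turn
  gear 1: T1=20, direction=negative, advance = 35 mod 20 = 15 teeth = 15/20 turn
  gear 2: T2=6, direction=positive, advance = 35 mod 6 = 5 teeth = 5/6 turn
  gear 3: T3=23, direction=negative, advance = 35 mod 23 = 12 teeth = 12/23 turn
Gear 3: 35 mod 23 = 12
Fraction = 12 / 23 = 12/23 (gcd(12,23)=1) = 12/23

Answer: 12/23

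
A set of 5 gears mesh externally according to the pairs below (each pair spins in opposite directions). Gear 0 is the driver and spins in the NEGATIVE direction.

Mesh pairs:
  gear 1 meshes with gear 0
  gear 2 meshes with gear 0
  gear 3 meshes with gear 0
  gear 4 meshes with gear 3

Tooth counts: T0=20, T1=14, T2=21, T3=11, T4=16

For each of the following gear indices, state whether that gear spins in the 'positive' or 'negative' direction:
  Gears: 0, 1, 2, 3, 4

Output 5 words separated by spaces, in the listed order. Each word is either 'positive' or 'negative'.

Answer: negative positive positive positive negative

Derivation:
Gear 0 (driver): negative (depth 0)
  gear 1: meshes with gear 0 -> depth 1 -> positive (opposite of gear 0)
  gear 2: meshes with gear 0 -> depth 1 -> positive (opposite of gear 0)
  gear 3: meshes with gear 0 -> depth 1 -> positive (opposite of gear 0)
  gear 4: meshes with gear 3 -> depth 2 -> negative (opposite of gear 3)
Queried indices 0, 1, 2, 3, 4 -> negative, positive, positive, positive, negative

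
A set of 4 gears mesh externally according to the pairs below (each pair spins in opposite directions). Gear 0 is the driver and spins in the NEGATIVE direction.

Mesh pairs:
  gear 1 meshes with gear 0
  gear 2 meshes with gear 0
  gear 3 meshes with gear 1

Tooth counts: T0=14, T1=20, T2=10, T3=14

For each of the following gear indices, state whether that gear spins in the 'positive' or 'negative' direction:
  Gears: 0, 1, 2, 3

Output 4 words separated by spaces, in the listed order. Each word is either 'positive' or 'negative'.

Gear 0 (driver): negative (depth 0)
  gear 1: meshes with gear 0 -> depth 1 -> positive (opposite of gear 0)
  gear 2: meshes with gear 0 -> depth 1 -> positive (opposite of gear 0)
  gear 3: meshes with gear 1 -> depth 2 -> negative (opposite of gear 1)
Queried indices 0, 1, 2, 3 -> negative, positive, positive, negative

Answer: negative positive positive negative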